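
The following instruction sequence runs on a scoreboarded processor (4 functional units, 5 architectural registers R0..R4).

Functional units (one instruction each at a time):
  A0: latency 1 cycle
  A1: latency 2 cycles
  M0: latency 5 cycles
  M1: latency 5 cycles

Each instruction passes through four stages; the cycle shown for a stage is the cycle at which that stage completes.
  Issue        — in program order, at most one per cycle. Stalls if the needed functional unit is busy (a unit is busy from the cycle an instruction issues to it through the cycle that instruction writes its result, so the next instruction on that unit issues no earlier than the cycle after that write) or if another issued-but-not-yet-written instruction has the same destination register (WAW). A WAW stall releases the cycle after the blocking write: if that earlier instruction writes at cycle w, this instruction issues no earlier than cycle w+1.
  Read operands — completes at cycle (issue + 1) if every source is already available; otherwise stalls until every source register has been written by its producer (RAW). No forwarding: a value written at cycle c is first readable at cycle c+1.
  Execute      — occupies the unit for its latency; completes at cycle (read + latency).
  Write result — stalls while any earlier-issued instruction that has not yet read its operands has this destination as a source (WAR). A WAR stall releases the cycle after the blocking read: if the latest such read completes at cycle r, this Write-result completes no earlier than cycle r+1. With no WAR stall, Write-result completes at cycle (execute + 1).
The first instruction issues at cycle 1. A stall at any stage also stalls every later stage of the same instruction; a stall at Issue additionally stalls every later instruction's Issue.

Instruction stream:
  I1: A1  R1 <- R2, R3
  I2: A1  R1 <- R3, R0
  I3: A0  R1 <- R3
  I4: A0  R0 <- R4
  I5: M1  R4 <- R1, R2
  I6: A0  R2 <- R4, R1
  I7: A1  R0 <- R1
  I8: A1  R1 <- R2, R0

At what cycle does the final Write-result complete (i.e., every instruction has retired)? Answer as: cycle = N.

I1: IS=1 RO=2 EX=4 WR=5
I2: IS=6 RO=7 EX=9 WR=10  [struct: A1 busy until I1 writes@5]
I3: IS=11 RO=12 EX=13 WR=14  [WAW R1: wait I2 write@10]
I4: IS=15 RO=16 EX=17 WR=18  [struct: A0 busy until I3 writes@14]
I5: IS=16 RO=17 EX=22 WR=23
I6: IS=19 RO=24 EX=25 WR=26  [struct: A0 busy until I4 writes@18; RAW R4: wait I5 write@23]
I7: IS=20 RO=21 EX=23 WR=24
I8: IS=25 RO=27 EX=29 WR=30  [struct: A1 busy until I7 writes@24; RAW R2: wait I6 write@26]

cycle = 30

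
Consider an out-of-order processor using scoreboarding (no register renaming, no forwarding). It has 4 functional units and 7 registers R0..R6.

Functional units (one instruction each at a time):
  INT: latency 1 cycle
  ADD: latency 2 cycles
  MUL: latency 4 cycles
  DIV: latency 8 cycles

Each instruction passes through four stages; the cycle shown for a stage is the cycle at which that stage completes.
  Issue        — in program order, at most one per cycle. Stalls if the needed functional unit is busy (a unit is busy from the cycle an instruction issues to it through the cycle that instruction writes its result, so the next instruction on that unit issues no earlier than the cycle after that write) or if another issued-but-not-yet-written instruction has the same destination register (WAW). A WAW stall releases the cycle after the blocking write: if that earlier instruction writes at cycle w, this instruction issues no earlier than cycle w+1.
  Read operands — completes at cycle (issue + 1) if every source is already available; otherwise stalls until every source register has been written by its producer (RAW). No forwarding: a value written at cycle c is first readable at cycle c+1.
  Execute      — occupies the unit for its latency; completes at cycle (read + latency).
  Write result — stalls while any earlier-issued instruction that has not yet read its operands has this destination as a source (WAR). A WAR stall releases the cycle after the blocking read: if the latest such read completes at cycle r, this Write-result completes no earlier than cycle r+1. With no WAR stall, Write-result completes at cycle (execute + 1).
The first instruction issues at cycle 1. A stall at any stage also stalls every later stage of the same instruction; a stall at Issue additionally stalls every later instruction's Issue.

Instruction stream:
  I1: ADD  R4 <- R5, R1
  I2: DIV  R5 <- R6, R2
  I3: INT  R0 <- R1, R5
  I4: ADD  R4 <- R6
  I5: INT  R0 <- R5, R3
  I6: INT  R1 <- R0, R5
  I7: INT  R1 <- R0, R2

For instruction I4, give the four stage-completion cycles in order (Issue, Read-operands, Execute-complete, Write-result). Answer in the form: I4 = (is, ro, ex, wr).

I4 = (6, 7, 9, 10)

t=1  I1 dispatched to ADD
t=2  I1 operands ready | I2 dispatched to DIV
t=3  I2 operands ready | I3 dispatched to INT
t=4  I1 complete
t=5  R4←I1
t=6  I4 dispatched to ADD
t=7  I4 operands ready
t=9  I4 complete
t=10  R4←I4
t=11  I2 complete
t=12  R5←I2
t=13  I3 operands ready
t=14  I3 complete
t=15  R0←I3
t=16  I5 dispatched to INT
t=17  I5 operands ready
t=18  I5 complete
t=19  R0←I5
t=20  I6 dispatched to INT
t=21  I6 operands ready
t=22  I6 complete
t=23  R1←I6
t=24  I7 dispatched to INT
t=25  I7 operands ready
t=26  I7 complete
t=27  R1←I7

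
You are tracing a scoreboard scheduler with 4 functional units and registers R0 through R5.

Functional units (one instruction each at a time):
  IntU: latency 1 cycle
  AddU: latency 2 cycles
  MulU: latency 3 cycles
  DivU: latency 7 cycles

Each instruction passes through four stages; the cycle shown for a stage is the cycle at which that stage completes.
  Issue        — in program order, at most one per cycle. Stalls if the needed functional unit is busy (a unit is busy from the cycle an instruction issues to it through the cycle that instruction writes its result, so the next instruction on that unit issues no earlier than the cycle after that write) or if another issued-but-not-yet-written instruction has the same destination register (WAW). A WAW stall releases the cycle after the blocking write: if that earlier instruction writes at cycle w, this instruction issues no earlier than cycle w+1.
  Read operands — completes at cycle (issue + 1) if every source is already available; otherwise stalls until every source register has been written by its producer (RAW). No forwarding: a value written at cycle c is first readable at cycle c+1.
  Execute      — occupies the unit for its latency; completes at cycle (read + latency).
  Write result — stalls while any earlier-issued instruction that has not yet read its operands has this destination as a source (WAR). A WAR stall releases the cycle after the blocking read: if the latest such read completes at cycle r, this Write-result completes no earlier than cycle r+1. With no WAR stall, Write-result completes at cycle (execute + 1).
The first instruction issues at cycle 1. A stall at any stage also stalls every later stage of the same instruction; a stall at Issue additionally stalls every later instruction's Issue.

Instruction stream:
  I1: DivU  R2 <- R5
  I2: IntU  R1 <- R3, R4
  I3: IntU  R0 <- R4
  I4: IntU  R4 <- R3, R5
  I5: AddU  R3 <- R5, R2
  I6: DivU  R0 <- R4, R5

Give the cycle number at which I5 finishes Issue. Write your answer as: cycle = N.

c1: issue I1 (DivU)
c2: I1 read-ops; issue I2 (IntU)
c3: I2 read-ops
c4: I2 finished on IntU
c5: I2→R1
c6: issue I3 (IntU)
c7: I3 read-ops
c8: I3 finished on IntU
c9: I1 finished on DivU; I3→R0
c10: I1→R2; issue I4 (IntU)
c11: I4 read-ops; issue I5 (AddU)
c12: I4 finished on IntU; I5 read-ops; issue I6 (DivU)
c13: I4→R4
c14: I5 finished on AddU; I6 read-ops
c15: I5→R3
c21: I6 finished on DivU
c22: I6→R0

cycle = 11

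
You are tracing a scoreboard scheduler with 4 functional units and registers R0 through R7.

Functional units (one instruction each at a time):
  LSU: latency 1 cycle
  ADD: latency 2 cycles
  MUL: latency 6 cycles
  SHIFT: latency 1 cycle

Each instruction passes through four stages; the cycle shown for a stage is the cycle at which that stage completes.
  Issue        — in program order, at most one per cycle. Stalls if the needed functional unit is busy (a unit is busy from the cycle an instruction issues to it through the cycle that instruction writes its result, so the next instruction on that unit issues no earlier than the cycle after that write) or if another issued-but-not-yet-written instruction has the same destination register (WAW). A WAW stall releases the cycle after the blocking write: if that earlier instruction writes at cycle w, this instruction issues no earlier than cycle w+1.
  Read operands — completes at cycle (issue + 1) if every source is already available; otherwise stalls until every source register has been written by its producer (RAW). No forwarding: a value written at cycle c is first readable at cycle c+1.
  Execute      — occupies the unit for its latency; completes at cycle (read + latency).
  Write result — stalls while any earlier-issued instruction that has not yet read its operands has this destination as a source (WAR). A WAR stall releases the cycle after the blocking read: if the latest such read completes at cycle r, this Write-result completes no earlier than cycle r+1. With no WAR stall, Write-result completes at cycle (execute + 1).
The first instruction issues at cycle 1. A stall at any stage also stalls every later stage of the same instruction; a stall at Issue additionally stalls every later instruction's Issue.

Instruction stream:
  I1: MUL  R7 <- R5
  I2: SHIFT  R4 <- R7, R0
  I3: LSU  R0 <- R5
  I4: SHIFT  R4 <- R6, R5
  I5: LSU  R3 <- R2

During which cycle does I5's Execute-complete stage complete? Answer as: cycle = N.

cycle = 16

[1] issue I1 (MUL)
[2] I1 read-ops | issue I2 (SHIFT)
[3] issue I3 (LSU)
[4] I3 read-ops
[5] I3 finished on LSU
[8] I1 finished on MUL
[9] I1→R7
[10] I2 read-ops
[11] I2 finished on SHIFT | I3→R0
[12] I2→R4
[13] issue I4 (SHIFT)
[14] I4 read-ops | issue I5 (LSU)
[15] I4 finished on SHIFT | I5 read-ops
[16] I4→R4 | I5 finished on LSU
[17] I5→R3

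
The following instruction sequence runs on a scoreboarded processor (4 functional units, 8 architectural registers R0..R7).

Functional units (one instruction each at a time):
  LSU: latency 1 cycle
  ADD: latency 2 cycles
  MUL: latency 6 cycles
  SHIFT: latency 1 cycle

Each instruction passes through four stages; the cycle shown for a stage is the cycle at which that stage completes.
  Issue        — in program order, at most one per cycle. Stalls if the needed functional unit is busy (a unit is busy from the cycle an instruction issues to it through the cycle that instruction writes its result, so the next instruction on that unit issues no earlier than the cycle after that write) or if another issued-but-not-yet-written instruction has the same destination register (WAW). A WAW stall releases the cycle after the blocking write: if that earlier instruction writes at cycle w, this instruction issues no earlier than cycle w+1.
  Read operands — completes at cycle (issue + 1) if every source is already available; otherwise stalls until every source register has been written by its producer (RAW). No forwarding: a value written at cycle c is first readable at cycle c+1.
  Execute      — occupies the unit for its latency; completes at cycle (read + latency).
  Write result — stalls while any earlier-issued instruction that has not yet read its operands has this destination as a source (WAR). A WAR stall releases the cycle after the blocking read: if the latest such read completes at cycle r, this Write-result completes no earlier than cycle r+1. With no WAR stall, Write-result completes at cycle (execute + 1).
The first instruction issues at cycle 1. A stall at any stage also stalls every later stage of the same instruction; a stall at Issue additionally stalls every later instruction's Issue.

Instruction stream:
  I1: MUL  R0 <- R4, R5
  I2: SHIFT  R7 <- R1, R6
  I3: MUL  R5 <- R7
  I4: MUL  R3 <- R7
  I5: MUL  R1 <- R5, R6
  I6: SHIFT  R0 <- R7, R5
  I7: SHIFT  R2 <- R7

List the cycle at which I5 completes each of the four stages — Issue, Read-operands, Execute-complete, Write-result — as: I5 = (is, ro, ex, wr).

I5 = (28, 29, 35, 36)

1) issue 1, read 2, done 8, write 9
2) issue 2, read 3, done 4, write 5
3) issue 10, read 11, done 17, write 18  <struct: MUL busy until I1 writes@9>
4) issue 19, read 20, done 26, write 27  <struct: MUL busy until I3 writes@18>
5) issue 28, read 29, done 35, write 36  <struct: MUL busy until I4 writes@27>
6) issue 29, read 30, done 31, write 32
7) issue 33, read 34, done 35, write 36  <struct: SHIFT busy until I6 writes@32>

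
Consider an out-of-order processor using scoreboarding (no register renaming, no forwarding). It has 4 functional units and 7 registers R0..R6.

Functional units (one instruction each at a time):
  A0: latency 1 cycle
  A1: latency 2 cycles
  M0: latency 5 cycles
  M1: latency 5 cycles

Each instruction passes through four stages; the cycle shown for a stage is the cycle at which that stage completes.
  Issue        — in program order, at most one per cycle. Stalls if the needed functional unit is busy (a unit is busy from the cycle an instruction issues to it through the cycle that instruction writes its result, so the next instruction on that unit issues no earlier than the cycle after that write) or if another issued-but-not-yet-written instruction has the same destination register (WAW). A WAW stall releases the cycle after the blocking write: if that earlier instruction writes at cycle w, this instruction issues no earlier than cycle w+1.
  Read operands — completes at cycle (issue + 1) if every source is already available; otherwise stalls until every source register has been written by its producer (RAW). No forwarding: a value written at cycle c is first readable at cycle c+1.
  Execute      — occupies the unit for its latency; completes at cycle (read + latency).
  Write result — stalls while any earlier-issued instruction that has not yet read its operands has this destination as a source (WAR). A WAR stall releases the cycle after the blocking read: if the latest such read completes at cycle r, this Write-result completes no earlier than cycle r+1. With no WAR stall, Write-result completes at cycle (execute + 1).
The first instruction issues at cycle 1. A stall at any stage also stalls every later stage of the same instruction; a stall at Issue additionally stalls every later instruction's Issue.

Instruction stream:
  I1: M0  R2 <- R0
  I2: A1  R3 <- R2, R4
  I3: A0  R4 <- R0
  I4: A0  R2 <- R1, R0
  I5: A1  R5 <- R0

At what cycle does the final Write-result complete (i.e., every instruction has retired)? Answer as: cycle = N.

cycle = 17

  I1 | 1 | 2 | 7 | 8
  I2 | 2 | 9 | 11 | 12   RAW R2: wait I1 write@8
  I3 | 3 | 4 | 5 | 10   WAR R4: wait I2 read@9
  I4 | 11 | 12 | 13 | 14   struct: A0 busy until I3 writes@10
  I5 | 13 | 14 | 16 | 17   struct: A1 busy until I2 writes@12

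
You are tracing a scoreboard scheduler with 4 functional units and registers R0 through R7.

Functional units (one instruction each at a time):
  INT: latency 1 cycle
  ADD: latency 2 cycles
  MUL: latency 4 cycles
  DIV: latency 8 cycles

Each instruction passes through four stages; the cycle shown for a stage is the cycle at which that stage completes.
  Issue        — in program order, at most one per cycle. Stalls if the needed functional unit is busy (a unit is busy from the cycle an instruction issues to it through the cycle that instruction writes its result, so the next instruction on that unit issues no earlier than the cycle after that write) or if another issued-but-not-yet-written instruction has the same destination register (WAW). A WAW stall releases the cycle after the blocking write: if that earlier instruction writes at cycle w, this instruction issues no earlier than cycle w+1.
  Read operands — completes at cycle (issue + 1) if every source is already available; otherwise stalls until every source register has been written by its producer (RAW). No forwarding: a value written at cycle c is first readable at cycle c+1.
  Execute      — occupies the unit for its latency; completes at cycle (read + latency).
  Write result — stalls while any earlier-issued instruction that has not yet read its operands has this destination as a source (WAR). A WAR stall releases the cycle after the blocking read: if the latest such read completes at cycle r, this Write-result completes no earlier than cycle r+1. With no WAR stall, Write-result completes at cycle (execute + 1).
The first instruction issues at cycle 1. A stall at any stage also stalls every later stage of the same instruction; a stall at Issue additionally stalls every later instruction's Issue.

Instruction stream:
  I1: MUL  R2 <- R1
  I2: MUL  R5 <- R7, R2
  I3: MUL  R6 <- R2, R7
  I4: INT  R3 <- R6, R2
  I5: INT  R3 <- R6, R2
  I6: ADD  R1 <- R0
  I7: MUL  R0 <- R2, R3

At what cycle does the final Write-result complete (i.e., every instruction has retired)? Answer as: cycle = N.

cycle 1: I1→MUL
cycle 2: I1 RO
cycle 6: I1 EX
cycle 7: I1 WR R2
cycle 8: I2→MUL
cycle 9: I2 RO
cycle 13: I2 EX
cycle 14: I2 WR R5
cycle 15: I3→MUL
cycle 16: I3 RO, I4→INT
cycle 20: I3 EX
cycle 21: I3 WR R6
cycle 22: I4 RO
cycle 23: I4 EX
cycle 24: I4 WR R3
cycle 25: I5→INT
cycle 26: I5 RO, I6→ADD
cycle 27: I5 EX, I6 RO, I7→MUL
cycle 28: I5 WR R3
cycle 29: I6 EX, I7 RO
cycle 30: I6 WR R1
cycle 33: I7 EX
cycle 34: I7 WR R0

cycle = 34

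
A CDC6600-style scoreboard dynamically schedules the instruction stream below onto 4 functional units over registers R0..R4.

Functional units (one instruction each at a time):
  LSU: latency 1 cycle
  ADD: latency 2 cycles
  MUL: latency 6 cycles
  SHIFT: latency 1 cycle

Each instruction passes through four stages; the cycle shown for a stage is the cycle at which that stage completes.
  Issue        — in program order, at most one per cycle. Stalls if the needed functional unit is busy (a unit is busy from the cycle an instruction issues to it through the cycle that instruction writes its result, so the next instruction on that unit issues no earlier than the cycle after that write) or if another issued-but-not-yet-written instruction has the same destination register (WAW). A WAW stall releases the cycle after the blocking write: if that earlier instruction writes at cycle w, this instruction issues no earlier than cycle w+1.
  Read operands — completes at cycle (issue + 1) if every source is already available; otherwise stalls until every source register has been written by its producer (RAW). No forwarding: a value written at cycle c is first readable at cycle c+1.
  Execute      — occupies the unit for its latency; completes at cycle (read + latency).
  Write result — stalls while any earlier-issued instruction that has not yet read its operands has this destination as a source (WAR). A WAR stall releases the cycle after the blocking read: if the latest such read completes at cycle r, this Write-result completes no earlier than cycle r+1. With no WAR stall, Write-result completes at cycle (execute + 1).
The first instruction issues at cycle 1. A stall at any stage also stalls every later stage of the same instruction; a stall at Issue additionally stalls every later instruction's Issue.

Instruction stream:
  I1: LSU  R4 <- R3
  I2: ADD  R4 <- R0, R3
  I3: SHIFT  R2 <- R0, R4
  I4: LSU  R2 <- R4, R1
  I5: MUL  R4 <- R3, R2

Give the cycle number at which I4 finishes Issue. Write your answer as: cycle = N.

1) issue 1, read 2, done 3, write 4
2) issue 5, read 6, done 8, write 9  <WAW R4: wait I1 write@4>
3) issue 6, read 10, done 11, write 12  <RAW R4: wait I2 write@9>
4) issue 13, read 14, done 15, write 16  <WAW R2: wait I3 write@12>
5) issue 14, read 17, done 23, write 24  <RAW R2: wait I4 write@16>

cycle = 13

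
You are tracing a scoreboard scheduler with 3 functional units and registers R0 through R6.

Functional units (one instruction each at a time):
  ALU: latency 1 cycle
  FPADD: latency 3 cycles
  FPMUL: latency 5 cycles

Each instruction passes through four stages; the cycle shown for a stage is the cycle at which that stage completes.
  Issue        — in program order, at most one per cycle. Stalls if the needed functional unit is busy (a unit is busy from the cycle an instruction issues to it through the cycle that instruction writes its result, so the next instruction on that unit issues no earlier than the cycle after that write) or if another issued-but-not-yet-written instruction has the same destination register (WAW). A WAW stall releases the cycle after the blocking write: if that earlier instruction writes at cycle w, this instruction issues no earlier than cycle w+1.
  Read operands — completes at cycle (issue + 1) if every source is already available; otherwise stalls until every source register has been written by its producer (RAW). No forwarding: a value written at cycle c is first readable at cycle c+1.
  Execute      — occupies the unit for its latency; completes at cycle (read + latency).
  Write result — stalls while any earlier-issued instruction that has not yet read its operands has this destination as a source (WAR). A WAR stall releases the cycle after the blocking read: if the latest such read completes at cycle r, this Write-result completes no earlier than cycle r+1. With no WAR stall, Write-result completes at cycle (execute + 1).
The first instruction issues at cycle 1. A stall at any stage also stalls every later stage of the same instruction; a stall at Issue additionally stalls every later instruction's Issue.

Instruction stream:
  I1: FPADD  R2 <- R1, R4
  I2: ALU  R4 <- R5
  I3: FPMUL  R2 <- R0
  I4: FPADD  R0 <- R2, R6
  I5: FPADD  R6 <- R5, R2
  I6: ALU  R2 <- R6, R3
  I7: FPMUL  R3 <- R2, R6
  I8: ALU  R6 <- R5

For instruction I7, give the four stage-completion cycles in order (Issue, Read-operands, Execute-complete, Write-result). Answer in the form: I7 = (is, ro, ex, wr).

I7 = (22, 29, 34, 35)

[1] I1 dispatched to FPADD
[2] I1 operands ready; I2 dispatched to ALU
[3] I2 operands ready
[4] I2 complete
[5] I1 complete; R4←I2
[6] R2←I1
[7] I3 dispatched to FPMUL
[8] I3 operands ready; I4 dispatched to FPADD
[13] I3 complete
[14] R2←I3
[15] I4 operands ready
[18] I4 complete
[19] R0←I4
[20] I5 dispatched to FPADD
[21] I5 operands ready; I6 dispatched to ALU
[22] I7 dispatched to FPMUL
[24] I5 complete
[25] R6←I5
[26] I6 operands ready
[27] I6 complete
[28] R2←I6
[29] I7 operands ready; I8 dispatched to ALU
[30] I8 operands ready
[31] I8 complete
[32] R6←I8
[34] I7 complete
[35] R3←I7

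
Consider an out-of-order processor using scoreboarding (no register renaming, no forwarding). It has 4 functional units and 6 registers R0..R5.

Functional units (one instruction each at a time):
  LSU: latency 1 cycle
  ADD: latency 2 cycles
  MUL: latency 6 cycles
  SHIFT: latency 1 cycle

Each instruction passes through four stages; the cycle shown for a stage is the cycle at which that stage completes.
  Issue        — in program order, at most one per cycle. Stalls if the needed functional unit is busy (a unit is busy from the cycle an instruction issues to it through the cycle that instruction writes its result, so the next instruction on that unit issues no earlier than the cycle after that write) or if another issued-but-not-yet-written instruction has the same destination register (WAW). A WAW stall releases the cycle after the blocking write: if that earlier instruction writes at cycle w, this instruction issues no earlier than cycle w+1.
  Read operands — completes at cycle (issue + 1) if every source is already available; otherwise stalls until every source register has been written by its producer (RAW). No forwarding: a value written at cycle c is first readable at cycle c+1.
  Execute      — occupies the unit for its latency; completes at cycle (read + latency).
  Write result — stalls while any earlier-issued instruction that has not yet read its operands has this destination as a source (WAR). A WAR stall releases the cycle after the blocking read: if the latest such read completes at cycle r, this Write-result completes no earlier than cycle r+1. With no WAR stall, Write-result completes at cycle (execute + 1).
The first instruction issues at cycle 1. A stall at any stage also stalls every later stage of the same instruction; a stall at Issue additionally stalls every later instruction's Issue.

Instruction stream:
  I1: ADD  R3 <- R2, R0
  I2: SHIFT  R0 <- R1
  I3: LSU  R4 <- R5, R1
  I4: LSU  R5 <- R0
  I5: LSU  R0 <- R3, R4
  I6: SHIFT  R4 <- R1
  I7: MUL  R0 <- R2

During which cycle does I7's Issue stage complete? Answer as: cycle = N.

c1: I1 issues→ADD
c2: I1 reads; I2 issues→SHIFT
c3: I2 reads; I3 issues→LSU
c4: I1 exec-done; I2 exec-done; I3 reads
c5: I1 writes R3; I2 writes R0; I3 exec-done
c6: I3 writes R4
c7: I4 issues→LSU
c8: I4 reads
c9: I4 exec-done
c10: I4 writes R5
c11: I5 issues→LSU
c12: I5 reads; I6 issues→SHIFT
c13: I5 exec-done; I6 reads
c14: I5 writes R0; I6 exec-done
c15: I6 writes R4; I7 issues→MUL
c16: I7 reads
c22: I7 exec-done
c23: I7 writes R0

cycle = 15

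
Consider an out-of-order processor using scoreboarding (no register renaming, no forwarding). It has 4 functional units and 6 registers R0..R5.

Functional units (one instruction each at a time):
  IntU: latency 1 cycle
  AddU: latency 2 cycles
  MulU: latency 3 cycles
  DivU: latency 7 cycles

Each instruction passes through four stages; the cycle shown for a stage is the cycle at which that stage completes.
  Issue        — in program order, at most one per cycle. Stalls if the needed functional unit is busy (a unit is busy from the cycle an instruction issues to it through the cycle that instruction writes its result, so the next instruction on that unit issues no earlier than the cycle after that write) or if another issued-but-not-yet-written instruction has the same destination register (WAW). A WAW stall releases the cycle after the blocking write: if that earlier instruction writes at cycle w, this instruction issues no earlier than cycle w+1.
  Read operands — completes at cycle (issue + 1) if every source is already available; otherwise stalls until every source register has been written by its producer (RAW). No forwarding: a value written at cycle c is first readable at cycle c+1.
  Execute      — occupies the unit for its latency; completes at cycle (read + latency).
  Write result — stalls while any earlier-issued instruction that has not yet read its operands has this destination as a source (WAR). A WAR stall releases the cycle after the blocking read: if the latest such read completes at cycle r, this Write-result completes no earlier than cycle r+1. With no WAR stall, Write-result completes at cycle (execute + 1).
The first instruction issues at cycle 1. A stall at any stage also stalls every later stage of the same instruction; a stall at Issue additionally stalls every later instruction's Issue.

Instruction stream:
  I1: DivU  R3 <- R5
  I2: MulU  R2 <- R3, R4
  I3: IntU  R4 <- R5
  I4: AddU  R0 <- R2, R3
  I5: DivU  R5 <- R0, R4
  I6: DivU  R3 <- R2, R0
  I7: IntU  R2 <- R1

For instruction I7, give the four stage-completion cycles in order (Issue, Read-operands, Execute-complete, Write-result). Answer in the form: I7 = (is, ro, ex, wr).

I7 = (30, 31, 32, 33)

[1] I1→DivU
[2] I1 RO, I2→MulU
[3] I3→IntU
[4] I3 RO, I4→AddU
[5] I3 EX
[9] I1 EX
[10] I1 WR R3
[11] I2 RO, I5→DivU
[12] I3 WR R4
[14] I2 EX
[15] I2 WR R2
[16] I4 RO
[18] I4 EX
[19] I4 WR R0
[20] I5 RO
[27] I5 EX
[28] I5 WR R5
[29] I6→DivU
[30] I6 RO, I7→IntU
[31] I7 RO
[32] I7 EX
[33] I7 WR R2
[37] I6 EX
[38] I6 WR R3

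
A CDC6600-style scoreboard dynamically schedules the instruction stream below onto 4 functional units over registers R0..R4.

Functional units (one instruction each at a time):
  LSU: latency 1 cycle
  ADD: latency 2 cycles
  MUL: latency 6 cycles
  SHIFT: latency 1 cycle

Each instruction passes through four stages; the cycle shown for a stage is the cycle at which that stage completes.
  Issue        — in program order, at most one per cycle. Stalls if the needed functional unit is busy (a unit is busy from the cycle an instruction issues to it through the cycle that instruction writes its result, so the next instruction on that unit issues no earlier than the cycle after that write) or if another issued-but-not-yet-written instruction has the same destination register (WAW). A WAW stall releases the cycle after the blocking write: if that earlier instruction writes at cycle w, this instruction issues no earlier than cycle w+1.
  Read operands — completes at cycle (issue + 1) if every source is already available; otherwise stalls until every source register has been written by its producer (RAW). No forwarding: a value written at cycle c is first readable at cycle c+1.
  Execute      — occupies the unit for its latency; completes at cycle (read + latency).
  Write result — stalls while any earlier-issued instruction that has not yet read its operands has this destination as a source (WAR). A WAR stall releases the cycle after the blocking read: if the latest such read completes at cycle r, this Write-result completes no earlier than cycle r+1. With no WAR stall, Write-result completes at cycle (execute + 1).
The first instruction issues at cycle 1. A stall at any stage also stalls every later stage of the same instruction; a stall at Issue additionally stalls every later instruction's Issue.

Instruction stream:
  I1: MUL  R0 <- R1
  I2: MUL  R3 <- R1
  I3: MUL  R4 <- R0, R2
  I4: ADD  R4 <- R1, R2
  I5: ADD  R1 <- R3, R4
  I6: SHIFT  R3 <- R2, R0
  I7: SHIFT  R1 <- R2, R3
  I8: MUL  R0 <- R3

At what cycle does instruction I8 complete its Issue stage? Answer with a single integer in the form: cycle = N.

cycle = 39

  I1 | 1 | 2 | 8 | 9
  I2 | 10 | 11 | 17 | 18   struct: MUL busy until I1 writes@9
  I3 | 19 | 20 | 26 | 27   struct: MUL busy until I2 writes@18
  I4 | 28 | 29 | 31 | 32   WAW R4: wait I3 write@27
  I5 | 33 | 34 | 36 | 37   struct: ADD busy until I4 writes@32
  I6 | 34 | 35 | 36 | 37
  I7 | 38 | 39 | 40 | 41   struct: SHIFT busy until I6 writes@37
  I8 | 39 | 40 | 46 | 47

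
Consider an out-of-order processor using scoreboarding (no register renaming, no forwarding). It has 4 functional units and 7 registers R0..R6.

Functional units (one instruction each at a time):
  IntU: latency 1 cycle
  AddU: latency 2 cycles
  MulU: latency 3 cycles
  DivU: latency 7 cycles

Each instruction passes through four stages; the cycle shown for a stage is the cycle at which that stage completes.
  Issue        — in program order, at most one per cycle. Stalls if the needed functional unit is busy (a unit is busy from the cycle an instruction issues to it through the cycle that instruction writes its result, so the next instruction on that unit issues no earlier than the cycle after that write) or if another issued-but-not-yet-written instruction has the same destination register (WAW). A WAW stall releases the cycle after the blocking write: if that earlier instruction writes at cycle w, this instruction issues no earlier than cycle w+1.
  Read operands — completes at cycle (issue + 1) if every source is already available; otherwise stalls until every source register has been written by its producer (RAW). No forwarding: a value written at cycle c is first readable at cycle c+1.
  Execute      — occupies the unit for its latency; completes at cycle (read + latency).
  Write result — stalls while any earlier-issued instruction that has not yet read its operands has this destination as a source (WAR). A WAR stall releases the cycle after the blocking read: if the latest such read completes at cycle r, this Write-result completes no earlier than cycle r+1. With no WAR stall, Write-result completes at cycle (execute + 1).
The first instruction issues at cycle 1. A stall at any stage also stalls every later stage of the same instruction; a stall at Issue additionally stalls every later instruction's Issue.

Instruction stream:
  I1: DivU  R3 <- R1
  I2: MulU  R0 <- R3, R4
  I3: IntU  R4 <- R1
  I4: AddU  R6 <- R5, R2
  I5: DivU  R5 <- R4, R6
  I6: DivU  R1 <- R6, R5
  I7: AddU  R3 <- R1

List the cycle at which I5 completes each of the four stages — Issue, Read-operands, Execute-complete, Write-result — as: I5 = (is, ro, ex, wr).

t=1  I1 issues→DivU
t=2  I1 reads; I2 issues→MulU
t=3  I3 issues→IntU
t=4  I3 reads; I4 issues→AddU
t=5  I3 exec-done; I4 reads
t=7  I4 exec-done
t=8  I4 writes R6
t=9  I1 exec-done
t=10  I1 writes R3
t=11  I2 reads; I5 issues→DivU
t=12  I3 writes R4
t=13  I5 reads
t=14  I2 exec-done
t=15  I2 writes R0
t=20  I5 exec-done
t=21  I5 writes R5
t=22  I6 issues→DivU
t=23  I6 reads; I7 issues→AddU
t=30  I6 exec-done
t=31  I6 writes R1
t=32  I7 reads
t=34  I7 exec-done
t=35  I7 writes R3

I5 = (11, 13, 20, 21)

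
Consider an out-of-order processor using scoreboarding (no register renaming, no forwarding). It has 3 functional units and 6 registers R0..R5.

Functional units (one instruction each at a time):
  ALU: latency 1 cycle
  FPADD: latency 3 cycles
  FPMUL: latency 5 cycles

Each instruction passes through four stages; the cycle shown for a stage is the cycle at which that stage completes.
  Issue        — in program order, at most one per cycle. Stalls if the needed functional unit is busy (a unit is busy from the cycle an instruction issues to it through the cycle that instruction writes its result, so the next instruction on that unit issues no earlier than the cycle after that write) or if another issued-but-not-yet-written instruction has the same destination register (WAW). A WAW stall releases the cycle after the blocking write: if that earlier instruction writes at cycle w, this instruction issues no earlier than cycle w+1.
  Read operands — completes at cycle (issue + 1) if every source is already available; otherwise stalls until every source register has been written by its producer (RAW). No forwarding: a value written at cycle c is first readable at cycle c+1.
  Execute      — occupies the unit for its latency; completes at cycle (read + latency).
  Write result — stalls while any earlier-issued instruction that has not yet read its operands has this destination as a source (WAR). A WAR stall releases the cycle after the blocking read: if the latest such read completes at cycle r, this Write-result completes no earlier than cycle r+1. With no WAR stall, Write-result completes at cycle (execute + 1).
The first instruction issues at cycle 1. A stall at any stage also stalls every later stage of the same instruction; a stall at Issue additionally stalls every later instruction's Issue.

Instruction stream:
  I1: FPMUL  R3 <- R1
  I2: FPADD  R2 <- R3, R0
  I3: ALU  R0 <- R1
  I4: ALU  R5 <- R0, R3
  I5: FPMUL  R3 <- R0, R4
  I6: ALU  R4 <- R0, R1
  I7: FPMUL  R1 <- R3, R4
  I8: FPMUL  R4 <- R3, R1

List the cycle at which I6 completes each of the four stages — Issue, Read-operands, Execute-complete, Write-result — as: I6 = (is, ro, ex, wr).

I6 = (15, 16, 17, 18)

[1] issue I1 (FPMUL)
[2] I1 read-ops, issue I2 (FPADD)
[3] issue I3 (ALU)
[4] I3 read-ops
[5] I3 finished on ALU
[7] I1 finished on FPMUL
[8] I1→R3
[9] I2 read-ops
[10] I3→R0
[11] issue I4 (ALU)
[12] I2 finished on FPADD, I4 read-ops, issue I5 (FPMUL)
[13] I2→R2, I4 finished on ALU, I5 read-ops
[14] I4→R5
[15] issue I6 (ALU)
[16] I6 read-ops
[17] I6 finished on ALU
[18] I5 finished on FPMUL, I6→R4
[19] I5→R3
[20] issue I7 (FPMUL)
[21] I7 read-ops
[26] I7 finished on FPMUL
[27] I7→R1
[28] issue I8 (FPMUL)
[29] I8 read-ops
[34] I8 finished on FPMUL
[35] I8→R4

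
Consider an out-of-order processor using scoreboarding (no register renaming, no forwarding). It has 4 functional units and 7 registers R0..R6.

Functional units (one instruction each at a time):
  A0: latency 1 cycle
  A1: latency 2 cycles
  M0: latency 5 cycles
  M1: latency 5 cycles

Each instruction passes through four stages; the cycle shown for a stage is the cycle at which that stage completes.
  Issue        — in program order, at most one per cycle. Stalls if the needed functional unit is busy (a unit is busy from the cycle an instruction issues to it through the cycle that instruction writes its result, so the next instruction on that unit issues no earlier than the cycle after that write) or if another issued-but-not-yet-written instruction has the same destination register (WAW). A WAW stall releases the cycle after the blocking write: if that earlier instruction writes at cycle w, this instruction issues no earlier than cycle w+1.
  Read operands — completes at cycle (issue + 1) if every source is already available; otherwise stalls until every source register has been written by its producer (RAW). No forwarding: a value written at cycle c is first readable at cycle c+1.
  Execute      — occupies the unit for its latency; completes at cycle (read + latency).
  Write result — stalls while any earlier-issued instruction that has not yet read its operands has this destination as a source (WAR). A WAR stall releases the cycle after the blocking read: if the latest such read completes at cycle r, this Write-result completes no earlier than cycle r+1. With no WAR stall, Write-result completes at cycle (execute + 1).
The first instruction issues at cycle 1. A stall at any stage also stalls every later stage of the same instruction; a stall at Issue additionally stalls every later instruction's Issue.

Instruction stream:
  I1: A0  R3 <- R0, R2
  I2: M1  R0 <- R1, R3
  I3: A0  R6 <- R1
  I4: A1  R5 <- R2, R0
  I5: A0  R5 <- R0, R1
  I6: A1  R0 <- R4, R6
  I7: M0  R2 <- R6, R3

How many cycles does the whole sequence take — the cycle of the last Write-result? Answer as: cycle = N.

cycle = 25

I1  is:1  ro:2  ex:3  wr:4
I2  is:2  ro:5  ex:10  wr:11  — RAW R3: wait I1 write@4
I3  is:5  ro:6  ex:7  wr:8  — struct: A0 busy until I1 writes@4
I4  is:6  ro:12  ex:14  wr:15  — RAW R0: wait I2 write@11
I5  is:16  ro:17  ex:18  wr:19  — WAW R5: wait I4 write@15
I6  is:17  ro:18  ex:20  wr:21
I7  is:18  ro:19  ex:24  wr:25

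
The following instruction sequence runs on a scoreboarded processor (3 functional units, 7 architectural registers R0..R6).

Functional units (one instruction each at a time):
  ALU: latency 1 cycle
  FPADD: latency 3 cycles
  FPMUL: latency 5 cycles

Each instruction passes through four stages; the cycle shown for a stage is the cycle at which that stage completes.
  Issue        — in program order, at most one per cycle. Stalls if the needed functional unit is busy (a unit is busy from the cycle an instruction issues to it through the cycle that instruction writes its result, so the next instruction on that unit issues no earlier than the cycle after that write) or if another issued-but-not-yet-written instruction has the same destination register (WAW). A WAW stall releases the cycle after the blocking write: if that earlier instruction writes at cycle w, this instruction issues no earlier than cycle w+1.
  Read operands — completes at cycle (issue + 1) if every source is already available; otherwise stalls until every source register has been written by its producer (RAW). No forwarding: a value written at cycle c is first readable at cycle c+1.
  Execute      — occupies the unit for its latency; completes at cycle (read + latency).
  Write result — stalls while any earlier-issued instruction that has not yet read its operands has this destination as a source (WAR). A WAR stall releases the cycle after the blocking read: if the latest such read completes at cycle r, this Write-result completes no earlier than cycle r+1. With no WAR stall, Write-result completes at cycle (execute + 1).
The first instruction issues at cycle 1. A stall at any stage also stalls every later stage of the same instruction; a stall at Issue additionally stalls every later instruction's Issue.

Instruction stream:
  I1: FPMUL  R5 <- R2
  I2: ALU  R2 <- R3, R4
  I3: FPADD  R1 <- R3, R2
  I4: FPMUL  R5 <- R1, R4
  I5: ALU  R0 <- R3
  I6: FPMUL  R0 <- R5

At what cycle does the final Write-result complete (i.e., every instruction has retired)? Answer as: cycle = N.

cycle = 25

c1: issue I1 (FPMUL)
c2: I1 read-ops, issue I2 (ALU)
c3: I2 read-ops, issue I3 (FPADD)
c4: I2 finished on ALU
c5: I2→R2
c6: I3 read-ops
c7: I1 finished on FPMUL
c8: I1→R5
c9: I3 finished on FPADD, issue I4 (FPMUL)
c10: I3→R1, issue I5 (ALU)
c11: I4 read-ops, I5 read-ops
c12: I5 finished on ALU
c13: I5→R0
c16: I4 finished on FPMUL
c17: I4→R5
c18: issue I6 (FPMUL)
c19: I6 read-ops
c24: I6 finished on FPMUL
c25: I6→R0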